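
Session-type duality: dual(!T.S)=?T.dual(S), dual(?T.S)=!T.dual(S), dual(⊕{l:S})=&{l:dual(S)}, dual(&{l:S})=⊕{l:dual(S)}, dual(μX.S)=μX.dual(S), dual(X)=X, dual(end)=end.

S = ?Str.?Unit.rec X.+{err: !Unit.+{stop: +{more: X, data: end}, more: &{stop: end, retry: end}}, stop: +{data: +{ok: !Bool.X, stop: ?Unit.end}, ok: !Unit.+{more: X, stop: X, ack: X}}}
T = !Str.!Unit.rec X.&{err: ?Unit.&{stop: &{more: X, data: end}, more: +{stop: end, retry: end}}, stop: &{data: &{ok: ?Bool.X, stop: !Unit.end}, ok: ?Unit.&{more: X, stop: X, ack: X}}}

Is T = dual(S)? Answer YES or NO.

YES

?Str | !Str  ok
  ?Unit | !Unit  ok
    rec X | rec X  ok (μ self-dual)
      +{err,stop} | &{err,stop}  ok labels match
        case err:
          !Unit | ?Unit  ok
            +{stop,more} | &{stop,more}  ok labels match
              case stop:
                +{more,data} | &{more,data}  ok labels match
                  case more:
                    X | X  ok
                  case data:
                    end | end  ok
              case more:
                &{stop,retry} | +{stop,retry}  ok labels match
                  case stop:
                    end | end  ok
                  case retry:
                    end | end  ok
        case stop:
          +{data,ok} | &{data,ok}  ok labels match
            case data:
              +{ok,stop} | &{ok,stop}  ok labels match
                case ok:
                  !Bool | ?Bool  ok
                    X | X  ok
                case stop:
                  ?Unit | !Unit  ok
                    end | end  ok
            case ok:
              !Unit | ?Unit  ok
                +{more,stop,ack} | &{more,stop,ack}  ok labels match
                  case more:
                    X | X  ok
                  case stop:
                    X | X  ok
                  case ack:
                    X | X  ok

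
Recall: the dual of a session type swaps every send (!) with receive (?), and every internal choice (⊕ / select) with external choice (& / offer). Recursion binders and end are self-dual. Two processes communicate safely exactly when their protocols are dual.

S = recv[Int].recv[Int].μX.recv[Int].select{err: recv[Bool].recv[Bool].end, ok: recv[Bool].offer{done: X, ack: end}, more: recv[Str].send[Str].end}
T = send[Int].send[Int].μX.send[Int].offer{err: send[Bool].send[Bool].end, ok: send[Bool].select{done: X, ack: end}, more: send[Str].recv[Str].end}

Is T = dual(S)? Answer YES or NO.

YES

recv[Int] vs send[Int]  ok
  recv[Int] vs send[Int]  ok
    μX vs μX  ok (rec unchanged)
      recv[Int] vs send[Int]  ok
        select{err,ok,more} vs offer{err,ok,more}  ok same labels
          [err]
            recv[Bool] vs send[Bool]  ok
              recv[Bool] vs send[Bool]  ok
                end vs end  ok
          [ok]
            recv[Bool] vs send[Bool]  ok
              offer{done,ack} vs select{done,ack}  ok same labels
                [done]
                  X vs X  ok
                [ack]
                  end vs end  ok
          [more]
            recv[Str] vs send[Str]  ok
              send[Str] vs recv[Str]  ok
                end vs end  ok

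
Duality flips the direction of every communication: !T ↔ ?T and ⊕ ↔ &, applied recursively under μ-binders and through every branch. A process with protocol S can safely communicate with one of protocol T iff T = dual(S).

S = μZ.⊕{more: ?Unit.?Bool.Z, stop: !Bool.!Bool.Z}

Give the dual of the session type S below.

μZ = μZ  (μ self-dual)
  ⊕{more,stop} = &{more,stop}  (select→offer)
    [more]
      ?Unit = !Unit
        ?Bool = !Bool
          dual(Z) = Z
    [stop]
      !Bool = ?Bool
        !Bool = ?Bool
          dual(Z) = Z

μZ.&{more: !Unit.!Bool.Z, stop: ?Bool.?Bool.Z}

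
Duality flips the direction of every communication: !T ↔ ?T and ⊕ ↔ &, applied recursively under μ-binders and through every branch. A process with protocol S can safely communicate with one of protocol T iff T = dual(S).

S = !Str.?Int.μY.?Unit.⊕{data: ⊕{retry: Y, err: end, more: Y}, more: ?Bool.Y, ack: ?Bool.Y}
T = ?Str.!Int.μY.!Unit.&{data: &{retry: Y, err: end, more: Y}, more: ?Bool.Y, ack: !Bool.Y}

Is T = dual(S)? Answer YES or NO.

!Str vs ?Str  ok
  ?Int vs !Int  ok
    μY vs μY  ok (rec unchanged)
      ?Unit vs !Unit  ok
        ⊕{data,more,ack} vs &{data,more,ack}  ok label sets agree
          • data:
            ⊕{retry,err,more} vs &{retry,err,more}  ok label sets agree
              • retry:
                Y vs Y  ok
              • err:
                end vs end  ok
              • more:
                Y vs Y  ok
          • more:
            ?Bool vs ?Bool  ✗ same direction on both sides — not dual

NO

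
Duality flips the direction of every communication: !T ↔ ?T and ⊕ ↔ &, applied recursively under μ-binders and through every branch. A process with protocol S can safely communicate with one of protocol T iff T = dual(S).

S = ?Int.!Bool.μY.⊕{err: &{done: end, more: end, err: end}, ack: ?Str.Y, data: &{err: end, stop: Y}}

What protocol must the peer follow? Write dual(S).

?Int = !Int
  !Bool = ?Bool
    μY = μY  (μ self-dual)
      ⊕{err,ack,data} = &{err,ack,data}  (⊕→&)
        • err:
          &{done,more,err} = ⊕{done,more,err}  (external→internal)
            • done:
              dual(end) = end
            • more:
              dual(end) = end
            • err:
              dual(end) = end
        • ack:
          ?Str = !Str
            dual(Y) = Y
        • data:
          &{err,stop} = ⊕{err,stop}  (external→internal)
            • err:
              dual(end) = end
            • stop:
              dual(Y) = Y

!Int.?Bool.μY.&{err: ⊕{done: end, more: end, err: end}, ack: !Str.Y, data: ⊕{err: end, stop: Y}}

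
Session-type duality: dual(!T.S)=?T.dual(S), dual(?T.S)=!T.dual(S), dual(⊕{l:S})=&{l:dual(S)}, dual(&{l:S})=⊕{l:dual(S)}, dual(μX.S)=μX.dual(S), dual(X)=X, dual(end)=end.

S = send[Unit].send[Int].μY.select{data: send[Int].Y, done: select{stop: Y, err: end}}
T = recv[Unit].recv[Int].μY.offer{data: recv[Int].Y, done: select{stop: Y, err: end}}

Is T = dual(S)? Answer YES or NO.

send[Unit] vs recv[Unit]  ok
  send[Int] vs recv[Int]  ok
    μY vs μY  ok (rec unchanged)
      select{data,done} vs offer{data,done}  ok label sets agree
        [data]
          send[Int] vs recv[Int]  ok
            Y vs Y  ok
        [done]
          select{stop,err} vs select{stop,err}  ✗ choice polarity not flipped — not dual

NO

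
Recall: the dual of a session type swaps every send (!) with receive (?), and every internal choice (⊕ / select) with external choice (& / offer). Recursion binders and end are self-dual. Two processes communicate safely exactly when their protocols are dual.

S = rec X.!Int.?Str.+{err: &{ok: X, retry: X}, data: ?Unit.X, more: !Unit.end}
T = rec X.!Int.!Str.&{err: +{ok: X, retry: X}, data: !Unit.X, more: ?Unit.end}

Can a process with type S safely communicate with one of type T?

rec X ‖ rec X  match (binder kept)
  !Int ‖ !Int  ✗ same direction on both sides — not dual

NO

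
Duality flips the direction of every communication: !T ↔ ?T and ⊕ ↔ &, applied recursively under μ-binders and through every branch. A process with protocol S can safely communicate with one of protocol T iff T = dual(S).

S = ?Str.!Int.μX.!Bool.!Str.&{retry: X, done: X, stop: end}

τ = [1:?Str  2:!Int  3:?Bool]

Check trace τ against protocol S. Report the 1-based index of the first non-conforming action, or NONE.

3

@1 ?Str  ✓  state: !Int.μX.…
@2 !Int  ✓  state: μX.…
@3 got ?Bool, protocol expects !Bool  ✗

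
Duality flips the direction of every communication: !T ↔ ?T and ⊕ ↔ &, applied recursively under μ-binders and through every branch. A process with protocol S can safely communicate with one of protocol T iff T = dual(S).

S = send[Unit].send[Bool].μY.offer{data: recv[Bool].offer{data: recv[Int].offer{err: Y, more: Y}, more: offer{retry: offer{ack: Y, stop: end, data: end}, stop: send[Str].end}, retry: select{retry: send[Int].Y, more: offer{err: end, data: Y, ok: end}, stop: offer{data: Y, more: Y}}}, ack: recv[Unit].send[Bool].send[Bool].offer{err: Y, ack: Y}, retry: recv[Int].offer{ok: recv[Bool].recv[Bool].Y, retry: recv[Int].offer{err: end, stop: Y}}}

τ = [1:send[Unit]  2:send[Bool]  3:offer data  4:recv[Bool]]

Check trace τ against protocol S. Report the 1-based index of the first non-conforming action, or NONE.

NONE

@1 send[Unit]  ok  now at send[Bool].μY.…
@2 send[Bool]  ok  now at μY.…
@3 offer data  ok  now at recv[Bool].offer{data: recv[Int].offer{err: μY.…, more: μY.…}, more: offer{retry: offer{ack: μY.…, stop: end, data: end}, stop: send[Str].end}, retry: select{retry: send[Int].μY.…, more: offer{err: end, data: μY.…, ok: end}, stop: offer{data: μY.…, more: μY.…}}}
@4 recv[Bool]  ok  now at offer{data: recv[Int].offer{err: μY.…, more: μY.…}, more: offer{retry: offer{ack: μY.…, stop: end, data: end}, stop: send[Str].end}, retry: select{retry: send[Int].μY.…, more: offer{err: end, data: μY.…, ok: end}, stop: offer{data: μY.…, more: μY.…}}}
trace exhausted — no violation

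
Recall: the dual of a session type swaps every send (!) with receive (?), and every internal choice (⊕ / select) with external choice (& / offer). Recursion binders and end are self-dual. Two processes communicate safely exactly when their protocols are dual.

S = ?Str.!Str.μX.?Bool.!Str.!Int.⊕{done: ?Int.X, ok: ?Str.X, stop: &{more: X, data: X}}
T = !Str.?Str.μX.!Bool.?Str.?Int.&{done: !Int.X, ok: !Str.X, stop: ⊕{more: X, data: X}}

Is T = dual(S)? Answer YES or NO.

?Str | !Str  ✓
  !Str | ?Str  ✓
    μX | μX  ✓ (rec unchanged)
      ?Bool | !Bool  ✓
        !Str | ?Str  ✓
          !Int | ?Int  ✓
            ⊕{done,ok,stop} | &{done,ok,stop}  ✓ same labels
              case done:
                ?Int | !Int  ✓
                  X | X  ✓
              case ok:
                ?Str | !Str  ✓
                  X | X  ✓
              case stop:
                &{more,data} | ⊕{more,data}  ✓ same labels
                  case more:
                    X | X  ✓
                  case data:
                    X | X  ✓

YES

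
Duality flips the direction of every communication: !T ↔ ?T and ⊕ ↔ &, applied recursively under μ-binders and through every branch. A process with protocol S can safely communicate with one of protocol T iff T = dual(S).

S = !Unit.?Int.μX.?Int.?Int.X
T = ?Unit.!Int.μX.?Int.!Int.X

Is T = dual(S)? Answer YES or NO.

!Unit vs ?Unit  match
  ?Int vs !Int  match
    μX vs μX  match (binder kept)
      ?Int vs ?Int  ✗ same direction on both sides — not dual

NO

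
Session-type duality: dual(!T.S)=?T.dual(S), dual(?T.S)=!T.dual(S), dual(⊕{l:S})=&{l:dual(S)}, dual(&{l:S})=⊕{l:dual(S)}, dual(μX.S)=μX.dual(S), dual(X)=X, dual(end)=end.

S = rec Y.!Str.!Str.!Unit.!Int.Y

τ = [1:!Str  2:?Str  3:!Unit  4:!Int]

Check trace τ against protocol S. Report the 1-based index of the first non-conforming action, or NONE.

@1 !Str  ✓  residual = !Str.!Unit.!Int.rec Y.…
@2 got ?Str, protocol expects !Str  ✗

2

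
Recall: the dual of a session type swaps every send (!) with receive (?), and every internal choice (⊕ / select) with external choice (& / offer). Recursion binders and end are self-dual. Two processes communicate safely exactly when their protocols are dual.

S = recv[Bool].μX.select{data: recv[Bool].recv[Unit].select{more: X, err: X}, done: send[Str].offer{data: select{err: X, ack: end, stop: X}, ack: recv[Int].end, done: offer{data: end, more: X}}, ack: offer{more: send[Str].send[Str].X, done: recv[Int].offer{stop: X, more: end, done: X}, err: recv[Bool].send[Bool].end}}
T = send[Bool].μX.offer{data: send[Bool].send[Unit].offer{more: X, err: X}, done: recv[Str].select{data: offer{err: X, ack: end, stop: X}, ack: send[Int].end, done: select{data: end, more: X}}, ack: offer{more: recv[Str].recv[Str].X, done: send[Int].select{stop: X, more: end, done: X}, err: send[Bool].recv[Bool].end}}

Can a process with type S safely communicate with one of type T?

recv[Bool] vs send[Bool]  ok
  μX vs μX  ok (rec unchanged)
    select{data,done,ack} vs offer{data,done,ack}  ok same labels
      • data:
        recv[Bool] vs send[Bool]  ok
          recv[Unit] vs send[Unit]  ok
            select{more,err} vs offer{more,err}  ok same labels
              • more:
                X vs X  ok
              • err:
                X vs X  ok
      • done:
        send[Str] vs recv[Str]  ok
          offer{data,ack,done} vs select{data,ack,done}  ok same labels
            • data:
              select{err,ack,stop} vs offer{err,ack,stop}  ok same labels
                • err:
                  X vs X  ok
                • ack:
                  end vs end  ok
                • stop:
                  X vs X  ok
            • ack:
              recv[Int] vs send[Int]  ok
                end vs end  ok
            • done:
              offer{data,more} vs select{data,more}  ok same labels
                • data:
                  end vs end  ok
                • more:
                  X vs X  ok
      • ack:
        offer{more,done,err} vs offer{more,done,err}  ✗ choice polarity not flipped — not dual

NO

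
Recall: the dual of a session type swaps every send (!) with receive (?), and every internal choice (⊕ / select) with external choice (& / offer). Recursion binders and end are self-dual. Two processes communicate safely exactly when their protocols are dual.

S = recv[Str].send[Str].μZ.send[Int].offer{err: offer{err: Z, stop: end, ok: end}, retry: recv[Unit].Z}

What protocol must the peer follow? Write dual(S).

recv[Str] = send[Str]
  send[Str] = recv[Str]
    μZ = μZ  (rec unchanged)
      send[Int] = recv[Int]
        offer{err,retry} = select{err,retry}  (&→⊕)
          • err:
            offer{err,stop,ok} = select{err,stop,ok}  (&→⊕)
              • err:
                Z self-dual
              • stop:
                end self-dual
              • ok:
                end self-dual
          • retry:
            recv[Unit] = send[Unit]
              Z self-dual

send[Str].recv[Str].μZ.recv[Int].select{err: select{err: Z, stop: end, ok: end}, retry: send[Unit].Z}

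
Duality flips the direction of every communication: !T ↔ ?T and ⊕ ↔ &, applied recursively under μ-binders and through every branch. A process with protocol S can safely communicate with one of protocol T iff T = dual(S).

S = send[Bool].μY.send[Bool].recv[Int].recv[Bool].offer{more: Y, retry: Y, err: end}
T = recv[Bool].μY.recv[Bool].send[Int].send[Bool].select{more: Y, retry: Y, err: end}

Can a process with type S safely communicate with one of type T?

YES

send[Bool] vs recv[Bool]  ✓
  μY vs μY  ✓ (rec unchanged)
    send[Bool] vs recv[Bool]  ✓
      recv[Int] vs send[Int]  ✓
        recv[Bool] vs send[Bool]  ✓
          offer{more,retry,err} vs select{more,retry,err}  ✓ same labels
            case more:
              Y vs Y  ✓
            case retry:
              Y vs Y  ✓
            case err:
              end vs end  ✓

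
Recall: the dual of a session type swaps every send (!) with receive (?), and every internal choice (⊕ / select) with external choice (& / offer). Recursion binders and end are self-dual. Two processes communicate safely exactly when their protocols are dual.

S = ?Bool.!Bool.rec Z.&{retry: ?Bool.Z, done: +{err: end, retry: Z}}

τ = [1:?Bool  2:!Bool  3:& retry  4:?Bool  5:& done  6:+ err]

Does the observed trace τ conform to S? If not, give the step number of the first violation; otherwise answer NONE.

NONE

step 1: ?Bool  ✓  cont: !Bool.rec Z.…
step 2: !Bool  ✓  cont: rec Z.…
step 3: & retry  ✓  cont: ?Bool.rec Z.…
step 4: ?Bool  ✓  cont: rec Z.…
step 5: & done  ✓  cont: +{err: end, retry: rec Z.…}
step 6: + err  ✓  cont: end
τ conforms to S (length 6)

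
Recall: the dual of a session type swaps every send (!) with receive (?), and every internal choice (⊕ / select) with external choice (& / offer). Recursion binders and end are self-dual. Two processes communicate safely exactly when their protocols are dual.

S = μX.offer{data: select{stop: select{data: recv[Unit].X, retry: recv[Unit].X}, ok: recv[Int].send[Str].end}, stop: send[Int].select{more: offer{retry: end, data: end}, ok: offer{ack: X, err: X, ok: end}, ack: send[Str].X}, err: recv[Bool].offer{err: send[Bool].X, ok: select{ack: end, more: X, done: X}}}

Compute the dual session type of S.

μX → μX  (μ self-dual)
  offer{data,stop,err} → select{data,stop,err}  (&→⊕)
    [data]
      select{stop,ok} → offer{stop,ok}  (⊕→&)
        [stop]
          select{data,retry} → offer{data,retry}  (⊕→&)
            [data]
              recv[Unit] → send[Unit]
                X ↦ X
            [retry]
              recv[Unit] → send[Unit]
                X ↦ X
        [ok]
          recv[Int] → send[Int]
            send[Str] → recv[Str]
              end ↦ end
    [stop]
      send[Int] → recv[Int]
        select{more,ok,ack} → offer{more,ok,ack}  (⊕→&)
          [more]
            offer{retry,data} → select{retry,data}  (&→⊕)
              [retry]
                end ↦ end
              [data]
                end ↦ end
          [ok]
            offer{ack,err,ok} → select{ack,err,ok}  (&→⊕)
              [ack]
                X ↦ X
              [err]
                X ↦ X
              [ok]
                end ↦ end
          [ack]
            send[Str] → recv[Str]
              X ↦ X
    [err]
      recv[Bool] → send[Bool]
        offer{err,ok} → select{err,ok}  (&→⊕)
          [err]
            send[Bool] → recv[Bool]
              X ↦ X
          [ok]
            select{ack,more,done} → offer{ack,more,done}  (⊕→&)
              [ack]
                end ↦ end
              [more]
                X ↦ X
              [done]
                X ↦ X

μX.select{data: offer{stop: offer{data: send[Unit].X, retry: send[Unit].X}, ok: send[Int].recv[Str].end}, stop: recv[Int].offer{more: select{retry: end, data: end}, ok: select{ack: X, err: X, ok: end}, ack: recv[Str].X}, err: send[Bool].select{err: recv[Bool].X, ok: offer{ack: end, more: X, done: X}}}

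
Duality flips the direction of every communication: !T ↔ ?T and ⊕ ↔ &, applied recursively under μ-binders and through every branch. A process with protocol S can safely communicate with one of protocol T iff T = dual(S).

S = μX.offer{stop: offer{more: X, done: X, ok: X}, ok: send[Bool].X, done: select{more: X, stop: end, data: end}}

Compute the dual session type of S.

μX.select{stop: select{more: X, done: X, ok: X}, ok: recv[Bool].X, done: offer{more: X, stop: end, data: end}}

μX → μX  (rec unchanged)
  offer{stop,ok,done} → select{stop,ok,done}  (external→internal)
    • stop:
      offer{more,done,ok} → select{more,done,ok}  (external→internal)
        • more:
          X self-dual
        • done:
          X self-dual
        • ok:
          X self-dual
    • ok:
      send[Bool] → recv[Bool]
        X self-dual
    • done:
      select{more,stop,data} → offer{more,stop,data}  (select→offer)
        • more:
          X self-dual
        • stop:
          end self-dual
        • data:
          end self-dual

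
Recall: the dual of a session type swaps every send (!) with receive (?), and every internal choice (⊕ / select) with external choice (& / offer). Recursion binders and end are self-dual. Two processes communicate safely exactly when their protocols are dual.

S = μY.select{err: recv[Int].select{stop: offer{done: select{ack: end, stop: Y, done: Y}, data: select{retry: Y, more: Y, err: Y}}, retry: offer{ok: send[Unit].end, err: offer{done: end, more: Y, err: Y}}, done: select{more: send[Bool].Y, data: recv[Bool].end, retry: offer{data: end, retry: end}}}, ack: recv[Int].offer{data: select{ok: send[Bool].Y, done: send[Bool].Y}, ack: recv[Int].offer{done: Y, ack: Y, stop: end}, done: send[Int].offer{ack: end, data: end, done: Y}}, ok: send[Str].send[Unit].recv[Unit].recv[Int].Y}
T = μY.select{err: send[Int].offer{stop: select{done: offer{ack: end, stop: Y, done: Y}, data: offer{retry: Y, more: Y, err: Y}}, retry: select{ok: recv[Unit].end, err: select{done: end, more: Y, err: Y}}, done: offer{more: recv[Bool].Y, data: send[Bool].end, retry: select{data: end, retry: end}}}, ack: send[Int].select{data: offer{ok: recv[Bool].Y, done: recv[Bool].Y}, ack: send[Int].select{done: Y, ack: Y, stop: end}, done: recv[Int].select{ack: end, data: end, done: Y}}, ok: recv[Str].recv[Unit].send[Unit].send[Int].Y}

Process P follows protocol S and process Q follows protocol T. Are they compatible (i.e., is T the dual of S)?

NO

μY | μY  match (binder kept)
  select{err,ack,ok} | select{err,ack,ok}  ✗ choice polarity not flipped — not dual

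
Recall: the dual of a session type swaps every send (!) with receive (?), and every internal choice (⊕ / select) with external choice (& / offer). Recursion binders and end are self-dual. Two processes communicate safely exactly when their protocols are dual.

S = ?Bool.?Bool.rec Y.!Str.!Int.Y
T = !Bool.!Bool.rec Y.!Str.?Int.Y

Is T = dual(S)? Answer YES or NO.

?Bool | !Bool  ok
  ?Bool | !Bool  ok
    rec Y | rec Y  ok (rec unchanged)
      !Str | !Str  ✗ same direction on both sides — not dual

NO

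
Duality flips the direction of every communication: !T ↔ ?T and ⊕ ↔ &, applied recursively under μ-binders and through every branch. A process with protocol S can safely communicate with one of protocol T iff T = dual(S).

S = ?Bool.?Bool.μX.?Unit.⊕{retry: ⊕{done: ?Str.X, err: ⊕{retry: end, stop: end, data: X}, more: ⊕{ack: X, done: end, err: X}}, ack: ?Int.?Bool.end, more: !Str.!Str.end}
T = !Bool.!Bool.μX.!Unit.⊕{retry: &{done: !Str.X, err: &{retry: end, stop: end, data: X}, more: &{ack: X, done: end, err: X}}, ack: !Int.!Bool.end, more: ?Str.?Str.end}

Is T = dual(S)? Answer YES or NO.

?Bool | !Bool  ✓
  ?Bool | !Bool  ✓
    μX | μX  ✓ (rec unchanged)
      ?Unit | !Unit  ✓
        ⊕{retry,ack,more} | ⊕{retry,ack,more}  ✗ choice polarity not flipped — not dual

NO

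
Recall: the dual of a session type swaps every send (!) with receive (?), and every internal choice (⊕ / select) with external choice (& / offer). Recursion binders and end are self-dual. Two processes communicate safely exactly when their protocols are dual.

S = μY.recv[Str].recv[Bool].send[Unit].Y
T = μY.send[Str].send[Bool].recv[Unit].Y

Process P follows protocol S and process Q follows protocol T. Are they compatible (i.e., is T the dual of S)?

YES

μY | μY  match (rec unchanged)
  recv[Str] | send[Str]  match
    recv[Bool] | send[Bool]  match
      send[Unit] | recv[Unit]  match
        Y | Y  match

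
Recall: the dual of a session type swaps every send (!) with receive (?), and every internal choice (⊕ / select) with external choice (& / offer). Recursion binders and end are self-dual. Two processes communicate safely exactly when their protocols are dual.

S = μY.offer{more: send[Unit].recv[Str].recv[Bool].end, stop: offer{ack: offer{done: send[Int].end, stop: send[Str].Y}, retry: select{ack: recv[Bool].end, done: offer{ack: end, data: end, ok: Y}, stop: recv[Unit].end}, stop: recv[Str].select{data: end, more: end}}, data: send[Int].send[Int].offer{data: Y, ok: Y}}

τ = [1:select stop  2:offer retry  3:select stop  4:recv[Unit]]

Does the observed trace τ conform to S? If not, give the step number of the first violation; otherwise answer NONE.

[1] got select stop, protocol expects offer more or offer stop or offer data  ✗

1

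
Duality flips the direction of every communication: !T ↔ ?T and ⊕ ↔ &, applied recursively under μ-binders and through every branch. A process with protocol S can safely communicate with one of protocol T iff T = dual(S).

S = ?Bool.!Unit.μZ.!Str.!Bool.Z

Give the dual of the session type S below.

?Bool = !Bool
  !Unit = ?Unit
    μZ = μZ  (μ self-dual)
      !Str = ?Str
        !Bool = ?Bool
          Z self-dual

!Bool.?Unit.μZ.?Str.?Bool.Z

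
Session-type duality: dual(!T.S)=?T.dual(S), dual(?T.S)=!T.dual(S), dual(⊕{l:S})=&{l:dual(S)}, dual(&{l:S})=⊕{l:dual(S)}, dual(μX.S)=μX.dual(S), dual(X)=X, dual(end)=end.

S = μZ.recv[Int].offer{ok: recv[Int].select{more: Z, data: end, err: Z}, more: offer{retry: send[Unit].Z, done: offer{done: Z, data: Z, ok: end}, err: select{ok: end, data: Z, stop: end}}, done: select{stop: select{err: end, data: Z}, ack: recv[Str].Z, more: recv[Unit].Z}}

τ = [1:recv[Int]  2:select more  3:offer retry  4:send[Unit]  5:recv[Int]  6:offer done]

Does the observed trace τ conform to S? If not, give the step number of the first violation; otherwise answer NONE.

step 1: recv[Int]  match  residual = offer{ok: recv[Int].select{more: μZ.…, data: end, err: μZ.…}, more: offer{retry: send[Unit].μZ.…, done: offer{done: μZ.…, data: μZ.…, ok: end}, err: select{ok: end, data: μZ.…, stop: end}}, done: select{stop: select{err: end, data: μZ.…}, ack: recv[Str].μZ.…, more: recv[Unit].μZ.…}}
step 2: got select more, protocol expects offer ok or offer more or offer done  ✗

2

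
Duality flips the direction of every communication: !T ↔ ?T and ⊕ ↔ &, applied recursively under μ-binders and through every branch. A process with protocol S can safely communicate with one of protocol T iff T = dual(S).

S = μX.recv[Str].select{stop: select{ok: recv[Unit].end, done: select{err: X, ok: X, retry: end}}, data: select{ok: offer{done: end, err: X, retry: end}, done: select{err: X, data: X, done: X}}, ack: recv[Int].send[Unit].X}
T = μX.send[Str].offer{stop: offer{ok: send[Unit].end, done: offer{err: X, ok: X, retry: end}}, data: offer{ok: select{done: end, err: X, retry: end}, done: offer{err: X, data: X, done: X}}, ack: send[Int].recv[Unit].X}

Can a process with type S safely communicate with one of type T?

μX | μX  ok (rec unchanged)
  recv[Str] | send[Str]  ok
    select{stop,data,ack} | offer{stop,data,ack}  ok label sets agree
      [stop]
        select{ok,done} | offer{ok,done}  ok label sets agree
          [ok]
            recv[Unit] | send[Unit]  ok
              end | end  ok
          [done]
            select{err,ok,retry} | offer{err,ok,retry}  ok label sets agree
              [err]
                X | X  ok
              [ok]
                X | X  ok
              [retry]
                end | end  ok
      [data]
        select{ok,done} | offer{ok,done}  ok label sets agree
          [ok]
            offer{done,err,retry} | select{done,err,retry}  ok label sets agree
              [done]
                end | end  ok
              [err]
                X | X  ok
              [retry]
                end | end  ok
          [done]
            select{err,data,done} | offer{err,data,done}  ok label sets agree
              [err]
                X | X  ok
              [data]
                X | X  ok
              [done]
                X | X  ok
      [ack]
        recv[Int] | send[Int]  ok
          send[Unit] | recv[Unit]  ok
            X | X  ok

YES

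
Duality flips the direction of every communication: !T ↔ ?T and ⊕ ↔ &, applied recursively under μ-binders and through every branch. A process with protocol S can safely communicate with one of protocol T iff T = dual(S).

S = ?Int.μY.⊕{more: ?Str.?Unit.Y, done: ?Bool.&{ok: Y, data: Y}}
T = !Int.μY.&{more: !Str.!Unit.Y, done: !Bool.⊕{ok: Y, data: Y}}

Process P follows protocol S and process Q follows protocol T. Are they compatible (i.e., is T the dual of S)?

YES

?Int ‖ !Int  match
  μY ‖ μY  match (rec unchanged)
    ⊕{more,done} ‖ &{more,done}  match same labels
      • more:
        ?Str ‖ !Str  match
          ?Unit ‖ !Unit  match
            Y ‖ Y  match
      • done:
        ?Bool ‖ !Bool  match
          &{ok,data} ‖ ⊕{ok,data}  match same labels
            • ok:
              Y ‖ Y  match
            • data:
              Y ‖ Y  match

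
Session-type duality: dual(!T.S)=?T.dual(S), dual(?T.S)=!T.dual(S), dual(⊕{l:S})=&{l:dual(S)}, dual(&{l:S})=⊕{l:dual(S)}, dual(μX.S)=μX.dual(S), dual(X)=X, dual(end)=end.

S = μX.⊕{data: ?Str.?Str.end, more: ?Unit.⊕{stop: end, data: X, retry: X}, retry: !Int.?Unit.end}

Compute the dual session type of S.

μX.&{data: !Str.!Str.end, more: !Unit.&{stop: end, data: X, retry: X}, retry: ?Int.!Unit.end}

μX = μX  (μ self-dual)
  ⊕{data,more,retry} = &{data,more,retry}  (⊕→&)
    • data:
      ?Str = !Str
        ?Str = !Str
          dual(end) = end
    • more:
      ?Unit = !Unit
        ⊕{stop,data,retry} = &{stop,data,retry}  (⊕→&)
          • stop:
            dual(end) = end
          • data:
            dual(X) = X
          • retry:
            dual(X) = X
    • retry:
      !Int = ?Int
        ?Unit = !Unit
          dual(end) = end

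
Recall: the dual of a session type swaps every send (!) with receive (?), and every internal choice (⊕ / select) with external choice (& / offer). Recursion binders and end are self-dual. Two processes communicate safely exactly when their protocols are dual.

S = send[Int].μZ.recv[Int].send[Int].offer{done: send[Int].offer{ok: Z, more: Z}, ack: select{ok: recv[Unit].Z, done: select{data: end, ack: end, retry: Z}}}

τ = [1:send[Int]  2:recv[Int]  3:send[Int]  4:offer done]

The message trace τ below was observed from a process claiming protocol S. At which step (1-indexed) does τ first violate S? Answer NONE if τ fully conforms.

[1] send[Int]  ✓  state: μZ.…
[2] recv[Int]  ✓  state: send[Int].offer{done: send[Int].offer{ok: μZ.…, more: μZ.…}, ack: select{ok: recv[Unit].μZ.…, done: select{data: end, ack: end, retry: μZ.…}}}
[3] send[Int]  ✓  state: offer{done: send[Int].offer{ok: μZ.…, more: μZ.…}, ack: select{ok: recv[Unit].μZ.…, done: select{data: end, ack: end, retry: μZ.…}}}
[4] offer done  ✓  state: send[Int].offer{ok: μZ.…, more: μZ.…}
all 4 steps conform

NONE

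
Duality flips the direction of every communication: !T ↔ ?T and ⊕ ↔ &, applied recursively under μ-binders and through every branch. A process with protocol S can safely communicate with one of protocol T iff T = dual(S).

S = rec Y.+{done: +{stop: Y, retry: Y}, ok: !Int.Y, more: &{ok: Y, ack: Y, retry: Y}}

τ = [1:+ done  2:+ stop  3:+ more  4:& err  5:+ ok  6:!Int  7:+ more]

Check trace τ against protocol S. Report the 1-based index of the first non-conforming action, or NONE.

4

[1] + done  ✓  residual = +{stop: rec Y.…, retry: rec Y.…}
[2] + stop  ✓  residual = rec Y.…
[3] + more  ✓  residual = &{ok: rec Y.…, ack: rec Y.…, retry: rec Y.…}
[4] got & err, protocol expects & ok or & ack or & retry  ✗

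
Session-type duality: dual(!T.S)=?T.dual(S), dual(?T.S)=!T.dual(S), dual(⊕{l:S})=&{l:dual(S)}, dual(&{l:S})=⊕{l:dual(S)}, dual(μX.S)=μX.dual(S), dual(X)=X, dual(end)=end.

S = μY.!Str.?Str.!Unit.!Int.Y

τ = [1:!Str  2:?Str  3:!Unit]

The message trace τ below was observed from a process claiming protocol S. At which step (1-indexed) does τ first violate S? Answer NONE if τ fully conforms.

NONE

step 1: !Str  ✓  cont: ?Str.!Unit.!Int.μY.…
step 2: ?Str  ✓  cont: !Unit.!Int.μY.…
step 3: !Unit  ✓  cont: !Int.μY.…
trace exhausted — no violation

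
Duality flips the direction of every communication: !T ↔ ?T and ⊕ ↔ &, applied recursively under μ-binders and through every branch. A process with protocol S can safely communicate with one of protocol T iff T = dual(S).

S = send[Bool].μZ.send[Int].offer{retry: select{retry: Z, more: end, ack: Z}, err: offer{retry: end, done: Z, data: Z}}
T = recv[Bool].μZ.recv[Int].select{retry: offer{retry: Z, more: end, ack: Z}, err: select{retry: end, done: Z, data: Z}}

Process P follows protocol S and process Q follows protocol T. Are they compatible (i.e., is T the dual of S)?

send[Bool] vs recv[Bool]  ✓
  μZ vs μZ  ✓ (binder kept)
    send[Int] vs recv[Int]  ✓
      offer{retry,err} vs select{retry,err}  ✓ label sets agree
        • retry:
          select{retry,more,ack} vs offer{retry,more,ack}  ✓ label sets agree
            • retry:
              Z vs Z  ✓
            • more:
              end vs end  ✓
            • ack:
              Z vs Z  ✓
        • err:
          offer{retry,done,data} vs select{retry,done,data}  ✓ label sets agree
            • retry:
              end vs end  ✓
            • done:
              Z vs Z  ✓
            • data:
              Z vs Z  ✓

YES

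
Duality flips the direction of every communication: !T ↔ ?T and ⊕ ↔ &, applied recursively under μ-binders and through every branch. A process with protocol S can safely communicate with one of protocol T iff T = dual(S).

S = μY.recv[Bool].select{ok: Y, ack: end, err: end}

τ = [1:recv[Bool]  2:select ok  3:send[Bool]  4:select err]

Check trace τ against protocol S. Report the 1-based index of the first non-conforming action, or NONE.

3

@1 recv[Bool]  ok  residual = select{ok: μY.…, ack: end, err: end}
@2 select ok  ok  residual = μY.…
@3 got send[Bool], protocol expects recv[Bool]  ✗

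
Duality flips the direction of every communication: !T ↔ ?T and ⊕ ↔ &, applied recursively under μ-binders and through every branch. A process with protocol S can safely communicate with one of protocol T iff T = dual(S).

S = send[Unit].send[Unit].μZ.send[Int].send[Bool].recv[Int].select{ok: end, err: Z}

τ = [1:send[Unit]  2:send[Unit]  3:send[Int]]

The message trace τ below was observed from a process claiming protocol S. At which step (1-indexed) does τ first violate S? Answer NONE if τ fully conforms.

NONE

[1] send[Unit]  ok  residual = send[Unit].μZ.…
[2] send[Unit]  ok  residual = μZ.…
[3] send[Int]  ok  residual = send[Bool].recv[Int].select{ok: end, err: μZ.…}
trace exhausted — no violation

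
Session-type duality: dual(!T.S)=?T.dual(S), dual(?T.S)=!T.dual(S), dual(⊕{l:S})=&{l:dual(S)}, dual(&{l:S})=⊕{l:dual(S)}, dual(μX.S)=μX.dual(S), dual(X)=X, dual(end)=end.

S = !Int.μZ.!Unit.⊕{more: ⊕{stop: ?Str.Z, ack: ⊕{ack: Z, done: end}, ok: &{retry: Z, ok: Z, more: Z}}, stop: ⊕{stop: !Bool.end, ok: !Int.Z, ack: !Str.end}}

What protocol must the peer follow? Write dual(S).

?Int.μZ.?Unit.&{more: &{stop: !Str.Z, ack: &{ack: Z, done: end}, ok: ⊕{retry: Z, ok: Z, more: Z}}, stop: &{stop: ?Bool.end, ok: ?Int.Z, ack: ?Str.end}}

!Int → ?Int
  μZ → μZ  (binder kept)
    !Unit → ?Unit
      ⊕{more,stop} → &{more,stop}  (⊕→&)
        • more:
          ⊕{stop,ack,ok} → &{stop,ack,ok}  (⊕→&)
            • stop:
              ?Str → !Str
                Z self-dual
            • ack:
              ⊕{ack,done} → &{ack,done}  (⊕→&)
                • ack:
                  Z self-dual
                • done:
                  end self-dual
            • ok:
              &{retry,ok,more} → ⊕{retry,ok,more}  (&→⊕)
                • retry:
                  Z self-dual
                • ok:
                  Z self-dual
                • more:
                  Z self-dual
        • stop:
          ⊕{stop,ok,ack} → &{stop,ok,ack}  (⊕→&)
            • stop:
              !Bool → ?Bool
                end self-dual
            • ok:
              !Int → ?Int
                Z self-dual
            • ack:
              !Str → ?Str
                end self-dual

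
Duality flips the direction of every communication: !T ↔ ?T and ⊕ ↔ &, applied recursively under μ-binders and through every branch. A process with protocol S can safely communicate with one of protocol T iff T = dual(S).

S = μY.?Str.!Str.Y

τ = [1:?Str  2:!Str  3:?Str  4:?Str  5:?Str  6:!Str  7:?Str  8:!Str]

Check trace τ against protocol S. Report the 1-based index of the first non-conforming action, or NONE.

4

@1 ?Str  ok  residual = !Str.μY.…
@2 !Str  ok  residual = μY.…
@3 ?Str  ok  residual = !Str.μY.…
@4 got ?Str, protocol expects !Str  ✗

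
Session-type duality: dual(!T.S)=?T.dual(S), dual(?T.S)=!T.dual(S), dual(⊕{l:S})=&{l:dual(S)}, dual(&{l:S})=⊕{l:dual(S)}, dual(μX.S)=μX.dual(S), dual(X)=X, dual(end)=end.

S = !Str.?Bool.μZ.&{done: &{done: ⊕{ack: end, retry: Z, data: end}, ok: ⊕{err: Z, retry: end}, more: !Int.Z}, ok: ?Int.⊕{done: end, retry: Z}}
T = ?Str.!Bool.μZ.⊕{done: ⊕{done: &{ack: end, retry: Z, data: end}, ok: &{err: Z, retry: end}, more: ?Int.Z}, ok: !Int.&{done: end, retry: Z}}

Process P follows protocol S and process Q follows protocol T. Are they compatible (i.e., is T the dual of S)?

YES

!Str ‖ ?Str  ✓
  ?Bool ‖ !Bool  ✓
    μZ ‖ μZ  ✓ (μ self-dual)
      &{done,ok} ‖ ⊕{done,ok}  ✓ same labels
        [done]
          &{done,ok,more} ‖ ⊕{done,ok,more}  ✓ same labels
            [done]
              ⊕{ack,retry,data} ‖ &{ack,retry,data}  ✓ same labels
                [ack]
                  end ‖ end  ✓
                [retry]
                  Z ‖ Z  ✓
                [data]
                  end ‖ end  ✓
            [ok]
              ⊕{err,retry} ‖ &{err,retry}  ✓ same labels
                [err]
                  Z ‖ Z  ✓
                [retry]
                  end ‖ end  ✓
            [more]
              !Int ‖ ?Int  ✓
                Z ‖ Z  ✓
        [ok]
          ?Int ‖ !Int  ✓
            ⊕{done,retry} ‖ &{done,retry}  ✓ same labels
              [done]
                end ‖ end  ✓
              [retry]
                Z ‖ Z  ✓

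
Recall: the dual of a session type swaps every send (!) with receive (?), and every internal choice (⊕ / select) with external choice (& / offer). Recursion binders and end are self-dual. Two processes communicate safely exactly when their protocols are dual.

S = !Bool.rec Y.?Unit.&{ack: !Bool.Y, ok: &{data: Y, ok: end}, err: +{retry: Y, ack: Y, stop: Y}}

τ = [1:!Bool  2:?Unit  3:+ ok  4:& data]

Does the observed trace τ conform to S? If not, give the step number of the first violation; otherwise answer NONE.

step 1: !Bool  match  now at rec Y.…
step 2: ?Unit  match  now at &{ack: !Bool.rec Y.…, ok: &{data: rec Y.…, ok: end}, err: +{retry: rec Y.…, ack: rec Y.…, stop: rec Y.…}}
step 3: got + ok, protocol expects & ack or & ok or & err  ✗

3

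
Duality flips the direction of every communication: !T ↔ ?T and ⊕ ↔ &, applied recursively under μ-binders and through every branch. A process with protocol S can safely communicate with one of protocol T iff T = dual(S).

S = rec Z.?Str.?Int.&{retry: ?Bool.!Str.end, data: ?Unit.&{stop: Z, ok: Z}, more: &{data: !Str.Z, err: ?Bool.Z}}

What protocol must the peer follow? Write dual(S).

rec Z = rec Z  (binder kept)
  ?Str = !Str
    ?Int = !Int
      &{retry,data,more} = +{retry,data,more}  (offer→select)
        case retry:
          ?Bool = !Bool
            !Str = ?Str
              end self-dual
        case data:
          ?Unit = !Unit
            &{stop,ok} = +{stop,ok}  (offer→select)
              case stop:
                Z self-dual
              case ok:
                Z self-dual
        case more:
          &{data,err} = +{data,err}  (offer→select)
            case data:
              !Str = ?Str
                Z self-dual
            case err:
              ?Bool = !Bool
                Z self-dual

rec Z.!Str.!Int.+{retry: !Bool.?Str.end, data: !Unit.+{stop: Z, ok: Z}, more: +{data: ?Str.Z, err: !Bool.Z}}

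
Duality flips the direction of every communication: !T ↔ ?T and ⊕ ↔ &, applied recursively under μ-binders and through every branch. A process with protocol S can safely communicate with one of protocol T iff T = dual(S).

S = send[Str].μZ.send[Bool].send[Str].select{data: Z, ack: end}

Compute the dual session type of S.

send[Str] ↦ recv[Str]
  μZ ↦ μZ  (binder kept)
    send[Bool] ↦ recv[Bool]
      send[Str] ↦ recv[Str]
        select{data,ack} ↦ offer{data,ack}  (internal→external)
          case data:
            Z ↦ Z
          case ack:
            end ↦ end

recv[Str].μZ.recv[Bool].recv[Str].offer{data: Z, ack: end}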